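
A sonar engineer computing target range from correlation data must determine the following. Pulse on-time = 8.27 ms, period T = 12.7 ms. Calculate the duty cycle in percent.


Duty cycle as a percentage:
DC = (t_on / T) * 100
   = (8.27 / 12.7) * 100
   = 0.651181 * 100
   = 65.12 %

65.12 %


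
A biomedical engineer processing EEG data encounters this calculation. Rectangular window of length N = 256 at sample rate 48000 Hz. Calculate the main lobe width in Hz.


Main lobe width for a rectangular window:
Width = 2 * fs / N
      = 2 * 48000 / 256
      = 96000 / 256
      = 375.0 Hz

375.0 Hz


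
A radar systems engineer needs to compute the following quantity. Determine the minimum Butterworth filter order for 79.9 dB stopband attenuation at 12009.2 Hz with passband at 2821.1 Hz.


Butterworth filter order formula:
n = log10(10^(A/10) - 1) / (2 * log10(f_stop/f_pass))
10^(79.9/10) - 1 = 97723721.0956
f_stop/f_pass = 12009.2 / 2821.1 = 4.2569
n = 6.3504 -> ceil = 7

7


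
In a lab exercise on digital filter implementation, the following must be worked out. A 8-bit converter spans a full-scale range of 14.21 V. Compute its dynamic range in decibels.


Dynamic range from full-scale to LSB:
V_min = V_max / 2^bits = 14.21 / 2^8
DR = 20 * log10(V_max / V_min)
   = 20 * log10(2^8)
   = 20 * 8 * log10(2)
   = 48.16 dB

48.16 dB


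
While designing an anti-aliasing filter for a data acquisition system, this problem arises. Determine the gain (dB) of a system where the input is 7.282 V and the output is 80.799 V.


Voltage gain in dB:
G = 20 * log10(Vout / Vin)
  = 20 * log10(80.799 / 7.282)
  = 20 * log10(11.095715)
  = 20 * 1.045155
  = 20.9 dB

20.9 dB


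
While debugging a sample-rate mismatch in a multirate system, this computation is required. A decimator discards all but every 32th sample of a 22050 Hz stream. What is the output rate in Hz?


Decimation reduces the sample rate:
fs_out = fs_in / M
       = 22050 / 32
       = 689.0625 Hz

689.0625 Hz


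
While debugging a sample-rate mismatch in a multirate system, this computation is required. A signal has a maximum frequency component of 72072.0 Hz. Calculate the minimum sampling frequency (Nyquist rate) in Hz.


The Nyquist rate is twice the maximum frequency component.
fs_min = 2 * fmax
      = 2 * 72072.0
      = 144144.0 Hz

144144.0


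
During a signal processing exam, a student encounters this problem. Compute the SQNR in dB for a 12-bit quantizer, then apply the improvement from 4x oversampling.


Step 1 — baseline SQNR at Nyquist:
SQNR_base = 6.02*N + 1.76
          = 6.02*12 + 1.76
          = 74.0 dB

Step 2 — oversampling processing gain:
G = 10*log10(OSR) = 10*log10(4) = 6.02 dB

Step 3 — total:
SQNR_total = 74.0 + 6.02 = 80.02 dB

Base SQNR = 74.0 dB; oversampled SQNR = 80.02 dB


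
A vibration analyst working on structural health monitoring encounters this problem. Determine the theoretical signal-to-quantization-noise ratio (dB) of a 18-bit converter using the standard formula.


Theoretical SNR for a full-scale sinusoid:
SNR = 6.02 * N + 1.76
    = 6.02 * 18 + 1.76
    = 108.36 + 1.76
    = 110.12 dB

110.12 dB


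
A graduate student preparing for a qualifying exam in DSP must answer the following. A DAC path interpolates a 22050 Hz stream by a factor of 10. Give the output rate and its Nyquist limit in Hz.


Step 1 — output sample rate after interpolation by L:
fs_out = L * fs_in = 10 * 22050 = 220500 Hz

Step 2 — Nyquist frequency of the output stream:
f_Nyq = fs_out / 2 = 220500 / 2 = 110250.0 Hz

fs_out = 220500 Hz; f_Nyquist = 110250.0 Hz


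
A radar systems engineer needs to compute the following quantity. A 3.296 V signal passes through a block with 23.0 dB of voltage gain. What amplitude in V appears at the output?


Output voltage from dB gain:
V_out = V_in * 10^(gain_dB / 20)
      = 3.296 * 10^(23.0 / 20)
      = 3.296 * 14.125375
      = 46.5572 V

46.5572 V


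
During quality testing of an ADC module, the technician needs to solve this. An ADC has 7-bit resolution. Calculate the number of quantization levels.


Number of quantization levels = 2^N
= 2^7
= 128

128


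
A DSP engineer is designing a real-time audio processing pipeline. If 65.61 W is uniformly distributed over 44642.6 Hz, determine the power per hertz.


Power spectral density:
PSD = P / BW
    = 65.61 / 44642.6
    = 0.00146967 W/Hz

0.00146967 W/Hz


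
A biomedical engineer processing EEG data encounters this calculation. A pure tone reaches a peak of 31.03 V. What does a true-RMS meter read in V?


RMS voltage for a sinusoidal waveform:
V_rms = V_peak / sqrt(2)
      = 31.03 / 1.414214
      = 21.942 V

21.942 V


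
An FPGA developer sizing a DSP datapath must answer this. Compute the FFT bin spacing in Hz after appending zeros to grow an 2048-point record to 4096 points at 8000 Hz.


Frequency resolution after zero-padding:
N_padded = 2048 * 2 = 4096
df = fs / N_padded
   = 8000 / 4096
   = 1.9531 Hz

1.9531 Hz


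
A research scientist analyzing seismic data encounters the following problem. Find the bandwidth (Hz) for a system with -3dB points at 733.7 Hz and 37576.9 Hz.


Bandwidth is the difference of -3dB frequencies:
BW = f_high - f_low
   = 37576.9 - 733.7
   = 36843.2 Hz

36843.2 Hz


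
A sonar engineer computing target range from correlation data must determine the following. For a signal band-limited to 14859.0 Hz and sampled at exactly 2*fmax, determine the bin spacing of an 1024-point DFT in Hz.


Step 1 — Nyquist sampling rate:
fs = 2 * fmax = 2 * 14859.0 = 29718.0 Hz

Step 2 — DFT bin spacing:
df = fs / N = 29718.0 / 1024 = 29.0215 Hz

29.0215 Hz


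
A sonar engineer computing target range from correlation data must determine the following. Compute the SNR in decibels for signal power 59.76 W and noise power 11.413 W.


SNR in decibels:
SNR = 10 * log10(Ps / Pn)
    = 10 * log10(59.76 / 11.413)
    = 10 * log10(5.2361)
    = 10 * 0.719
    = 7.19 dB

7.19 dB


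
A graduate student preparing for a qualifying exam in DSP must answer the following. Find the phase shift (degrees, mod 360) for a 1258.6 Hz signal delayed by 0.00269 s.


Phase shift from frequency and time delay:
phi = 360 * f * t_delay
    = 360 * 1258.6 * 0.00269
    = 1218.83 degrees
    mod 360 = 138.83 degrees

138.83 degrees


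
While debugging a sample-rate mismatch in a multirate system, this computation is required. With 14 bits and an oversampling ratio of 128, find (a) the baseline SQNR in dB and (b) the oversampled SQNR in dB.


Step 1 — baseline SQNR at Nyquist:
SQNR_base = 6.02*N + 1.76
          = 6.02*14 + 1.76
          = 86.04 dB

Step 2 — oversampling processing gain:
G = 10*log10(OSR) = 10*log10(128) = 21.07 dB

Step 3 — total:
SQNR_total = 86.04 + 21.07 = 107.11 dB

Base SQNR = 86.04 dB; oversampled SQNR = 107.11 dB


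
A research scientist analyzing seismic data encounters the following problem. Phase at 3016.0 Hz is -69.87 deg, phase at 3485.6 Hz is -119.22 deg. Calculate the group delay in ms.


Group delay from phase difference:
tau = -d(phi)/d(omega)
d(phi) = -49.35 deg = -0.86132 rad
d(omega) = 2*pi*(3485.6 - 3016.0) = 2950.5838 rad/s
tau = -(-0.86132) / 2950.5838
    = 0.2919 ms

0.2919 ms


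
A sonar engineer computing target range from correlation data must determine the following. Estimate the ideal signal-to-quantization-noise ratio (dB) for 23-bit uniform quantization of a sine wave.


Theoretical SNR for a full-scale sinusoid:
SNR = 6.02 * N + 1.76
    = 6.02 * 23 + 1.76
    = 138.46 + 1.76
    = 140.22 dB

140.22 dB


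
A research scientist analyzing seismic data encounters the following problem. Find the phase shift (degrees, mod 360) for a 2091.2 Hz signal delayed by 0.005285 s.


Phase shift from frequency and time delay:
phi = 360 * f * t_delay
    = 360 * 2091.2 * 0.005285
    = 3978.72 degrees
    mod 360 = 18.72 degrees

18.72 degrees


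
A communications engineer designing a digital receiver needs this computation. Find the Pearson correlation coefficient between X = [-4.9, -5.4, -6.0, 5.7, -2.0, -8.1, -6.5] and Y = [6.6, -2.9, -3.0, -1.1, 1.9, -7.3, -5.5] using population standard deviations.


Pearson correlation coefficient (population):
r = cov(X,Y) / (std(X) * std(Y))
Mean X = -3.8857, Mean Y = -1.6143
Cov(X,Y) = 6.031633
Std(X) = 4.273315, Std(Y) = 4.327463
r = 0.3262

0.3262


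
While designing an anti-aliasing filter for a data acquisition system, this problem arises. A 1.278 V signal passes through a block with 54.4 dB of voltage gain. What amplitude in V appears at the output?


Output voltage from dB gain:
V_out = V_in * 10^(gain_dB / 20)
      = 1.278 * 10^(54.4 / 20)
      = 1.278 * 524.80746
      = 670.7039 V

670.7039 V


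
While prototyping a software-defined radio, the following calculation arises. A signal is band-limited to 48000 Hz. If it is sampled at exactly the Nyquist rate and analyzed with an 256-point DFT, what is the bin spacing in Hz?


Step 1 — Nyquist sampling rate:
fs = 2 * fmax = 2 * 48000 = 96000 Hz

Step 2 — DFT bin spacing:
df = fs / N = 96000 / 256 = 375.0 Hz

375.0 Hz


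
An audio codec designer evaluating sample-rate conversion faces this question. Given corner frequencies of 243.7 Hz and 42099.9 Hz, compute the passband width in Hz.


Bandwidth is the difference of -3dB frequencies:
BW = f_high - f_low
   = 42099.9 - 243.7
   = 41856.2 Hz

41856.2 Hz


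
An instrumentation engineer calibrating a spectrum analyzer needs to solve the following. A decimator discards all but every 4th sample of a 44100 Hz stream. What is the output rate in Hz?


Decimation reduces the sample rate:
fs_out = fs_in / M
       = 44100 / 4
       = 11025.0 Hz

11025.0 Hz


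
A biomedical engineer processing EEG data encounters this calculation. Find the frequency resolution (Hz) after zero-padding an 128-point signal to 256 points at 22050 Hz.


Frequency resolution after zero-padding:
N_padded = 128 * 2 = 256
df = fs / N_padded
   = 22050 / 256
   = 86.1328 Hz

86.1328 Hz


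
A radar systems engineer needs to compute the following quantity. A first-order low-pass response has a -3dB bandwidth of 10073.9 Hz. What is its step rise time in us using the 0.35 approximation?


Rise time from bandwidth relationship:
tr = 0.35 / BW
   = 0.35 / 10073.9
   = 3.47432474e-05 s
   = 34.7432 us

34.7432 us


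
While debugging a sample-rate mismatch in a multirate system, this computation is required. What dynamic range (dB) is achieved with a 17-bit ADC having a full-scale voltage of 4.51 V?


Dynamic range from full-scale to LSB:
V_min = V_max / 2^bits = 4.51 / 2^17
DR = 20 * log10(V_max / V_min)
   = 20 * log10(2^17)
   = 20 * 17 * log10(2)
   = 102.35 dB

102.35 dB


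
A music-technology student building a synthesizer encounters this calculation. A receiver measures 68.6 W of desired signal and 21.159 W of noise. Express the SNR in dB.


SNR in decibels:
SNR = 10 * log10(Ps / Pn)
    = 10 * log10(68.6 / 21.159)
    = 10 * log10(3.2421)
    = 10 * 0.5108
    = 5.11 dB

5.11 dB


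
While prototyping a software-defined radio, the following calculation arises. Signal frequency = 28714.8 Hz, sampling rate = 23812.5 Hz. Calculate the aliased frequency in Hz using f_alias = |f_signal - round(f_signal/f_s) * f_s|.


Compute the nearest integer multiple of fs to the signal:
n = round(28714.8 / 23812.5) = 1
f_alias = |28714.8 - 1 * 23812.5|
        = |28714.8 - 23812.5|
        = 4902.3 Hz

4902.3


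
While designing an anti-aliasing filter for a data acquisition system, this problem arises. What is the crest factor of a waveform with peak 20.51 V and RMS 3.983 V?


Crest factor is the ratio of peak to RMS:
CF = V_peak / V_rms
   = 20.51 / 3.983
   = 5.1494

5.1494


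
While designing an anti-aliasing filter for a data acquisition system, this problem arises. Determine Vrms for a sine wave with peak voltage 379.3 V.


RMS voltage for a sinusoidal waveform:
V_rms = V_peak / sqrt(2)
      = 379.3 / 1.414214
      = 268.206 V

268.206 V


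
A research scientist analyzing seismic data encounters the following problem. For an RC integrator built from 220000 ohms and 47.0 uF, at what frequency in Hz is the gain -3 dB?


Cutoff frequency of a first-order RC filter:
fc = 1 / (2 * pi * R * C)
C = 47.0 uF = 4.7e-05 F
fc = 1 / (2 * pi * 220000 * 4.7e-05)
   = 1 / 64.968136076237
   = 0.015392 Hz

0.015392 Hz


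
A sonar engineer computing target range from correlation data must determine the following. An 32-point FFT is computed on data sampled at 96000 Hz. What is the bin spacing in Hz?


DFT frequency resolution:
df = fs / N
   = 96000 / 32
   = 3000.0 Hz

3000.0 Hz


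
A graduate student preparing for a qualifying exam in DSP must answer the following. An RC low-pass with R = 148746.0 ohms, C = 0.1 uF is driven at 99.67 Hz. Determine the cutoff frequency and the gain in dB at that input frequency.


Step 1 — cutoff frequency:
fc = 1 / (2*pi*R*C)
C = 0.1 uF = 1e-07 F
fc = 1 / (2*pi*148746.0*1e-07)
   = 10.6998 Hz

Step 2 — magnitude at f = 99.67 Hz:
|H(f)| = 1 / sqrt(1 + (f/fc)^2)
f/fc = 99.67 / 10.6998 = 9.315127
|H| = 1 / sqrt(1 + 86.771591) = 0.106739
|H|_dB = 20*log10(0.106739) = -19.43 dB

fc = 10.6998 Hz; |H(99.67 Hz)| = -19.43 dB


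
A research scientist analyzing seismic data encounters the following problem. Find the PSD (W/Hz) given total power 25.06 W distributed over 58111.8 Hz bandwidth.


Power spectral density:
PSD = P / BW
    = 25.06 / 58111.8
    = 0.00043124 W/Hz

0.00043124 W/Hz


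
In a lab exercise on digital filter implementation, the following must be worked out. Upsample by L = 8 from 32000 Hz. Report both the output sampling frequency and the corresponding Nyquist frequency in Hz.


Step 1 — output sample rate after interpolation by L:
fs_out = L * fs_in = 8 * 32000 = 256000 Hz

Step 2 — Nyquist frequency of the output stream:
f_Nyq = fs_out / 2 = 256000 / 2 = 128000.0 Hz

fs_out = 256000 Hz; f_Nyquist = 128000.0 Hz


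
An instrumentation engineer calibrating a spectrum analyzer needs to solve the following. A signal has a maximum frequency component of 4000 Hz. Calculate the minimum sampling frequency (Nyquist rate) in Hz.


The Nyquist rate is twice the maximum frequency component.
fs_min = 2 * fmax
      = 2 * 4000
      = 8000 Hz

8000


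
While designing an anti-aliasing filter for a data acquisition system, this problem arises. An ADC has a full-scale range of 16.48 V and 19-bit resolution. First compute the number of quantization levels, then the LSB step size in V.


Step 1 — number of quantization levels:
L = 2^N = 2^19 = 524288

Step 2 — LSB step size:
delta = Vfs / L
      = 16.48 / 524288
      = 3.143e-05 V

Levels = 524288; step size = 3.143e-05 V


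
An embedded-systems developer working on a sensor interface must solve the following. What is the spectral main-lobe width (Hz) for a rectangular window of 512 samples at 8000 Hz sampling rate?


Main lobe width for a rectangular window:
Width = 2 * fs / N
      = 2 * 8000 / 512
      = 16000 / 512
      = 31.25 Hz

31.25 Hz


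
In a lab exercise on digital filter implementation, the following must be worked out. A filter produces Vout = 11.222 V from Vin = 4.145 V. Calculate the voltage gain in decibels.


Voltage gain in dB:
G = 20 * log10(Vout / Vin)
  = 20 * log10(11.222 / 4.145)
  = 20 * log10(2.707358)
  = 20 * 0.432546
  = 8.65 dB

8.65 dB


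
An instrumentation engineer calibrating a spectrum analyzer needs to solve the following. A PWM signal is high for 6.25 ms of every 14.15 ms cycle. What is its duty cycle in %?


Duty cycle as a percentage:
DC = (t_on / T) * 100
   = (6.25 / 14.15) * 100
   = 0.441696 * 100
   = 44.17 %

44.17 %


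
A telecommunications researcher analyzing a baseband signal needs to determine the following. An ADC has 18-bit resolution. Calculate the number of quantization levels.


Number of quantization levels = 2^N
= 2^18
= 262144

262144


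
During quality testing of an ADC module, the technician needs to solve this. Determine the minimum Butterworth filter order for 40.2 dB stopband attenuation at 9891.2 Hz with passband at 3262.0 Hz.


Butterworth filter order formula:
n = log10(10^(A/10) - 1) / (2 * log10(f_stop/f_pass))
10^(40.2/10) - 1 = 10470.2855
f_stop/f_pass = 9891.2 / 3262.0 = 3.0323
n = 4.1721 -> ceil = 5

5


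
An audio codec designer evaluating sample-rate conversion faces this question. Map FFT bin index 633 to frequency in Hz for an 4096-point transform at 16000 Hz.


Frequency of DFT bin k:
f_k = k * fs / N
    = 633 * 16000 / 4096
    = 10128000 / 4096
    = 2472.656 Hz

2472.656 Hz


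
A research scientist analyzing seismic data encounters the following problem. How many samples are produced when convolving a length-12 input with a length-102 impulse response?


Linear convolution output length:
L = N + M - 1
  = 12 + 102 - 1
  = 113 samples

113


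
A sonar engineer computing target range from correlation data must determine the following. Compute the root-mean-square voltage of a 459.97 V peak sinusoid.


RMS voltage for a sinusoidal waveform:
V_rms = V_peak / sqrt(2)
      = 459.97 / 1.414214
      = 325.248 V

325.248 V


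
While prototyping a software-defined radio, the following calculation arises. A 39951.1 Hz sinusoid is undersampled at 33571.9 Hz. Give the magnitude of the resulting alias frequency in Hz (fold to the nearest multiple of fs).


Compute the nearest integer multiple of fs to the signal:
n = round(39951.1 / 33571.9) = 1
f_alias = |39951.1 - 1 * 33571.9|
        = |39951.1 - 33571.9|
        = 6379.2 Hz

6379.2


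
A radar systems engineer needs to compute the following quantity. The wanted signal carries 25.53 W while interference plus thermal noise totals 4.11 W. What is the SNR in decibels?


SNR in decibels:
SNR = 10 * log10(Ps / Pn)
    = 10 * log10(25.53 / 4.11)
    = 10 * log10(6.2117)
    = 10 * 0.7932
    = 7.93 dB

7.93 dB


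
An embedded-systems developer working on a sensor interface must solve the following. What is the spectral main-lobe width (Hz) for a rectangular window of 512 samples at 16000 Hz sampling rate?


Main lobe width for a rectangular window:
Width = 2 * fs / N
      = 2 * 16000 / 512
      = 32000 / 512
      = 62.5 Hz

62.5 Hz


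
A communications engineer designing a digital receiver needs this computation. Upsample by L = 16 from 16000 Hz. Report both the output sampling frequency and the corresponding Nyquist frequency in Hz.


Step 1 — output sample rate after interpolation by L:
fs_out = L * fs_in = 16 * 16000 = 256000 Hz

Step 2 — Nyquist frequency of the output stream:
f_Nyq = fs_out / 2 = 256000 / 2 = 128000.0 Hz

fs_out = 256000 Hz; f_Nyquist = 128000.0 Hz


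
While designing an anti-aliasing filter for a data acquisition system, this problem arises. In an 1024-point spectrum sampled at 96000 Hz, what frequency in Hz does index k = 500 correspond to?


Frequency of DFT bin k:
f_k = k * fs / N
    = 500 * 96000 / 1024
    = 48000000 / 1024
    = 46875.0 Hz

46875.0 Hz


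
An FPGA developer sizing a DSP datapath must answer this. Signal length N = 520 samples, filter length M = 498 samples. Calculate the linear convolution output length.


Linear convolution output length:
L = N + M - 1
  = 520 + 498 - 1
  = 1017 samples

1017


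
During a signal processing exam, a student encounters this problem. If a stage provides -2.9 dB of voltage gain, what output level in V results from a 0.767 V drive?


Output voltage from dB gain:
V_out = V_in * 10^(gain_dB / 20)
      = 0.767 * 10^(-2.9 / 20)
      = 0.767 * 0.716143
      = 0.5493 V

0.5493 V


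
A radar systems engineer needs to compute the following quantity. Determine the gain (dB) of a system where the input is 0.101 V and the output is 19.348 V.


Voltage gain in dB:
G = 20 * log10(Vout / Vin)
  = 20 * log10(19.348 / 0.101)
  = 20 * log10(191.564356)
  = 20 * 2.282315
  = 45.65 dB

45.65 dB


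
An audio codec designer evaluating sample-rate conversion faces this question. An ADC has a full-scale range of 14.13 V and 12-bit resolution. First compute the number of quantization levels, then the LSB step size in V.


Step 1 — number of quantization levels:
L = 2^N = 2^12 = 4096

Step 2 — LSB step size:
delta = Vfs / L
      = 14.13 / 4096
      = 0.00344971 V

Levels = 4096; step size = 0.00344971 V


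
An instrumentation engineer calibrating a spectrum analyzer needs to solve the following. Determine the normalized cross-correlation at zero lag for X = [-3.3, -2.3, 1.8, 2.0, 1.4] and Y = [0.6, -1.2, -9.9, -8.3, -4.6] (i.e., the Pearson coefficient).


Pearson correlation coefficient (population):
r = cov(X,Y) / (std(X) * std(Y))
Mean X = -0.08, Mean Y = -4.68
Cov(X,Y) = -8.3904
Std(X) = 2.251577, Std(Y) = 4.008691
r = -0.9296

-0.9296


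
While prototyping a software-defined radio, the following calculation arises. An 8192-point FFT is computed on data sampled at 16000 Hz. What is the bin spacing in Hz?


DFT frequency resolution:
df = fs / N
   = 16000 / 8192
   = 1.9531 Hz

1.9531 Hz


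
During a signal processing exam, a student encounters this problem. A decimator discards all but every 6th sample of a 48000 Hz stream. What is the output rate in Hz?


Decimation reduces the sample rate:
fs_out = fs_in / M
       = 48000 / 6
       = 8000.0 Hz

8000.0 Hz


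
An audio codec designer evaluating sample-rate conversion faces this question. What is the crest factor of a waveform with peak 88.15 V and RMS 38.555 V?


Crest factor is the ratio of peak to RMS:
CF = V_peak / V_rms
   = 88.15 / 38.555
   = 2.2863

2.2863


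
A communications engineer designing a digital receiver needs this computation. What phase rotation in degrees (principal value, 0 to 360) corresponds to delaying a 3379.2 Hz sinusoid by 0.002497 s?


Phase shift from frequency and time delay:
phi = 360 * f * t_delay
    = 360 * 3379.2 * 0.002497
    = 3037.63 degrees
    mod 360 = 157.63 degrees

157.63 degrees


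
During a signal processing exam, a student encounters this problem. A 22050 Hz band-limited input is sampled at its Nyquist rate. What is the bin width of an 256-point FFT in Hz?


Step 1 — Nyquist sampling rate:
fs = 2 * fmax = 2 * 22050 = 44100 Hz

Step 2 — DFT bin spacing:
df = fs / N = 44100 / 256 = 172.2656 Hz

172.2656 Hz


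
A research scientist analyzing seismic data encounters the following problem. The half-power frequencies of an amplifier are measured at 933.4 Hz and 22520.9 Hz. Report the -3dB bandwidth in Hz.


Bandwidth is the difference of -3dB frequencies:
BW = f_high - f_low
   = 22520.9 - 933.4
   = 21587.5 Hz

21587.5 Hz


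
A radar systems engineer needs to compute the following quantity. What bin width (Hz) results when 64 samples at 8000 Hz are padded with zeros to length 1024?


Frequency resolution after zero-padding:
N_padded = 64 * 16 = 1024
df = fs / N_padded
   = 8000 / 1024
   = 7.8125 Hz

7.8125 Hz


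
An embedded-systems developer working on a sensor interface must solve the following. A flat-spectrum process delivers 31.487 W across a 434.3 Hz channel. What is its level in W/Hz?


Power spectral density:
PSD = P / BW
    = 31.487 / 434.3
    = 0.07250058 W/Hz

0.07250058 W/Hz


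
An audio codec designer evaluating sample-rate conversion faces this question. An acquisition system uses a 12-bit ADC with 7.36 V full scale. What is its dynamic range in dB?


Dynamic range from full-scale to LSB:
V_min = V_max / 2^bits = 7.36 / 2^12
DR = 20 * log10(V_max / V_min)
   = 20 * log10(2^12)
   = 20 * 12 * log10(2)
   = 72.25 dB

72.25 dB


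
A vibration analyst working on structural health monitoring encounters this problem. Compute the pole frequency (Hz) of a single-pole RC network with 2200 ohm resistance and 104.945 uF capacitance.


Cutoff frequency of a first-order RC filter:
fc = 1 / (2 * pi * R * C)
C = 104.945 uF = 0.000104945 F
fc = 1 / (2 * pi * 2200 * 0.000104945)
   = 1 / 1.4506555405363
   = 0.689344 Hz

0.689344 Hz


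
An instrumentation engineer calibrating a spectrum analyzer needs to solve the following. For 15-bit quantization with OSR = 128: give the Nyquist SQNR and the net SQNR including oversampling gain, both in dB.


Step 1 — baseline SQNR at Nyquist:
SQNR_base = 6.02*N + 1.76
          = 6.02*15 + 1.76
          = 92.06 dB

Step 2 — oversampling processing gain:
G = 10*log10(OSR) = 10*log10(128) = 21.07 dB

Step 3 — total:
SQNR_total = 92.06 + 21.07 = 113.13 dB

Base SQNR = 92.06 dB; oversampled SQNR = 113.13 dB


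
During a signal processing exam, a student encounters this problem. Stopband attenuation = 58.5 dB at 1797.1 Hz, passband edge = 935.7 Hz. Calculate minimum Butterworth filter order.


Butterworth filter order formula:
n = log10(10^(A/10) - 1) / (2 * log10(f_stop/f_pass))
10^(58.5/10) - 1 = 707944.7844
f_stop/f_pass = 1797.1 / 935.7 = 1.9206
n = 10.3198 -> ceil = 11

11


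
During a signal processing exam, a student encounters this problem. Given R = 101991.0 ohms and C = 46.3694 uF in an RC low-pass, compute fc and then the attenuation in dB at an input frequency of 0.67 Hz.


Step 1 — cutoff frequency:
fc = 1 / (2*pi*R*C)
C = 46.3694 uF = 4.63694e-05 F
fc = 1 / (2*pi*101991.0*4.63694e-05)
   = 0.0336532 Hz

Step 2 — magnitude at f = 0.67 Hz:
|H(f)| = 1 / sqrt(1 + (f/fc)^2)
f/fc = 0.67 / 0.0336532 = 19.908954
|H| = 1 / sqrt(1 + 396.366449) = 0.0501654
|H|_dB = 20*log10(0.0501654) = -25.99 dB

fc = 0.0336532 Hz; |H(0.67 Hz)| = -25.99 dB


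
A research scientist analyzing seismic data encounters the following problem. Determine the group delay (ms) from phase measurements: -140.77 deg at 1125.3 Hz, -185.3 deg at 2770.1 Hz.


Group delay from phase difference:
tau = -d(phi)/d(omega)
d(phi) = -44.53 deg = -0.777195 rad
d(omega) = 2*pi*(2770.1 - 1125.3) = 10334.5832 rad/s
tau = -(-0.777195) / 10334.5832
    = 0.0752 ms

0.0752 ms


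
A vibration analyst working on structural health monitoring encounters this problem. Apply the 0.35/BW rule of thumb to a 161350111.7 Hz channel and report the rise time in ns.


Rise time from bandwidth relationship:
tr = 0.35 / BW
   = 0.35 / 161350111.7
   = 2.169195895e-09 s
   = 2.1692 ns

2.1692 ns


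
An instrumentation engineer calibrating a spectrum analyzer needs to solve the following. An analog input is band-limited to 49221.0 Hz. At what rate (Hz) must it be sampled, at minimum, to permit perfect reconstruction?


The Nyquist rate is twice the maximum frequency component.
fs_min = 2 * fmax
      = 2 * 49221.0
      = 98442.0 Hz

98442.0


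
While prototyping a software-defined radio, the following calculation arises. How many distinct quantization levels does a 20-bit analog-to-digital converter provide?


Number of quantization levels = 2^N
= 2^20
= 1048576

1048576


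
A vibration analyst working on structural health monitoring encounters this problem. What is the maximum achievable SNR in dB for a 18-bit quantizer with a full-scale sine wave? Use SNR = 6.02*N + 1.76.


Theoretical SNR for a full-scale sinusoid:
SNR = 6.02 * N + 1.76
    = 6.02 * 18 + 1.76
    = 108.36 + 1.76
    = 110.12 dB

110.12 dB


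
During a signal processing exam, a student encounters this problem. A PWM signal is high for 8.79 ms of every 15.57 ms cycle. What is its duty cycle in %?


Duty cycle as a percentage:
DC = (t_on / T) * 100
   = (8.79 / 15.57) * 100
   = 0.564547 * 100
   = 56.45 %

56.45 %


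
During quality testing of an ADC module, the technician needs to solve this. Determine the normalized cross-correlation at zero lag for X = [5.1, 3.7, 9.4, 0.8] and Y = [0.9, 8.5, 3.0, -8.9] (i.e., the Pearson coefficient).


Pearson correlation coefficient (population):
r = cov(X,Y) / (std(X) * std(Y))
Mean X = 4.75, Mean Y = 0.875
Cov(X,Y) = 10.12375
Std(X) = 3.100403, Std(Y) = 6.289028
r = 0.5192

0.5192


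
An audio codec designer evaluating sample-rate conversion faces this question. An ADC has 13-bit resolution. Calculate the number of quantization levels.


Number of quantization levels = 2^N
= 2^13
= 8192

8192


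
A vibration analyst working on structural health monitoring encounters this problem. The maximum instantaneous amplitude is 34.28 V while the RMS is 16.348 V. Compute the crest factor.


Crest factor is the ratio of peak to RMS:
CF = V_peak / V_rms
   = 34.28 / 16.348
   = 2.0969

2.0969


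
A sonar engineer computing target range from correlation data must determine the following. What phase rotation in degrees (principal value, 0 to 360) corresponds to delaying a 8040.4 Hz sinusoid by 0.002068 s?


Phase shift from frequency and time delay:
phi = 360 * f * t_delay
    = 360 * 8040.4 * 0.002068
    = 5985.92 degrees
    mod 360 = 225.92 degrees

225.92 degrees


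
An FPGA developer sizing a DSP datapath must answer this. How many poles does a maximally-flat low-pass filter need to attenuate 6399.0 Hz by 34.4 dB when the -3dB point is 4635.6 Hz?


Butterworth filter order formula:
n = log10(10^(A/10) - 1) / (2 * log10(f_stop/f_pass))
10^(34.4/10) - 1 = 2753.2287
f_stop/f_pass = 6399.0 / 4635.6 = 1.3804
n = 12.2846 -> ceil = 13

13


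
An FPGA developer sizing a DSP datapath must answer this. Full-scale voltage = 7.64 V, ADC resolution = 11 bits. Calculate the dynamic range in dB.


Dynamic range from full-scale to LSB:
V_min = V_max / 2^bits = 7.64 / 2^11
DR = 20 * log10(V_max / V_min)
   = 20 * log10(2^11)
   = 20 * 11 * log10(2)
   = 66.23 dB

66.23 dB


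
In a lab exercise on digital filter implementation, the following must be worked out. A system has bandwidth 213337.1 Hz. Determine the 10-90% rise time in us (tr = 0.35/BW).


Rise time from bandwidth relationship:
tr = 0.35 / BW
   = 0.35 / 213337.1
   = 1.640596033e-06 s
   = 1.6406 us

1.6406 us


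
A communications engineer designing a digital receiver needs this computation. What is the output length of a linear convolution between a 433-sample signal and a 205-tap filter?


Linear convolution output length:
L = N + M - 1
  = 433 + 205 - 1
  = 637 samples

637


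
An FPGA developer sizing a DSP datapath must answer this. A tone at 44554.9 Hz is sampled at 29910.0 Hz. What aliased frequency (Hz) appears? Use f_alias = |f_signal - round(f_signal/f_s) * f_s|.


Compute the nearest integer multiple of fs to the signal:
n = round(44554.9 / 29910.0) = 1
f_alias = |44554.9 - 1 * 29910.0|
        = |44554.9 - 29910.0|
        = 14644.9 Hz

14644.9


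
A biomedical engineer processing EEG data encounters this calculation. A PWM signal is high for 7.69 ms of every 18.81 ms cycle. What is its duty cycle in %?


Duty cycle as a percentage:
DC = (t_on / T) * 100
   = (7.69 / 18.81) * 100
   = 0.408825 * 100
   = 40.88 %

40.88 %


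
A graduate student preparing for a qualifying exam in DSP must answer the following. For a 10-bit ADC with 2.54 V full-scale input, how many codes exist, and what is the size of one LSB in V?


Step 1 — number of quantization levels:
L = 2^N = 2^10 = 1024

Step 2 — LSB step size:
delta = Vfs / L
      = 2.54 / 1024
      = 0.00248047 V

Levels = 1024; step size = 0.00248047 V


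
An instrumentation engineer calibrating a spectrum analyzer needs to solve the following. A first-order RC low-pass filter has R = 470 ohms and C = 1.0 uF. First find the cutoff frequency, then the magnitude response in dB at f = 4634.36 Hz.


Step 1 — cutoff frequency:
fc = 1 / (2*pi*R*C)
C = 1.0 uF = 1e-06 F
fc = 1 / (2*pi*470*1e-06)
   = 338.628 Hz

Step 2 — magnitude at f = 4634.36 Hz:
|H(f)| = 1 / sqrt(1 + (f/fc)^2)
f/fc = 4634.36 / 338.628 = 13.685696
|H| = 1 / sqrt(1 + 187.298275) = 0.0728747
|H|_dB = 20*log10(0.0728747) = -22.75 dB

fc = 338.628 Hz; |H(4634.36 Hz)| = -22.75 dB


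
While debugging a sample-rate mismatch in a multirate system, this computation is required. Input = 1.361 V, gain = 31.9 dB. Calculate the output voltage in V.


Output voltage from dB gain:
V_out = V_in * 10^(gain_dB / 20)
      = 1.361 * 10^(31.9 / 20)
      = 1.361 * 39.355008
      = 53.5622 V

53.5622 V


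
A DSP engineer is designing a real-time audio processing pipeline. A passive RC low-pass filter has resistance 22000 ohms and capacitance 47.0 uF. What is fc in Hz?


Cutoff frequency of a first-order RC filter:
fc = 1 / (2 * pi * R * C)
C = 47.0 uF = 4.7e-05 F
fc = 1 / (2 * pi * 22000 * 4.7e-05)
   = 1 / 6.4968136076237
   = 0.153922 Hz

0.153922 Hz


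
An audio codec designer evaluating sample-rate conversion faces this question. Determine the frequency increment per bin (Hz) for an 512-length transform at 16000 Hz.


DFT frequency resolution:
df = fs / N
   = 16000 / 512
   = 31.25 Hz

31.25 Hz


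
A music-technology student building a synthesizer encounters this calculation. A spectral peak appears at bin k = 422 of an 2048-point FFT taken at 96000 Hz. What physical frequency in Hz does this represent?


Frequency of DFT bin k:
f_k = k * fs / N
    = 422 * 96000 / 2048
    = 40512000 / 2048
    = 19781.25 Hz

19781.25 Hz


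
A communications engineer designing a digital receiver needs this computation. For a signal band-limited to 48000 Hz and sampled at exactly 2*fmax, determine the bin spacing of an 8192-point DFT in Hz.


Step 1 — Nyquist sampling rate:
fs = 2 * fmax = 2 * 48000 = 96000 Hz

Step 2 — DFT bin spacing:
df = fs / N = 96000 / 8192 = 11.7188 Hz

11.7188 Hz


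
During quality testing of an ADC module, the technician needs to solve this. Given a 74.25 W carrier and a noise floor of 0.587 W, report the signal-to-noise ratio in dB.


SNR in decibels:
SNR = 10 * log10(Ps / Pn)
    = 10 * log10(74.25 / 0.587)
    = 10 * log10(126.4906)
    = 10 * 2.1021
    = 21.02 dB

21.02 dB


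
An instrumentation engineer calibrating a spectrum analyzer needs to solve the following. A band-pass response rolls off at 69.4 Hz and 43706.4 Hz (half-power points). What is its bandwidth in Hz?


Bandwidth is the difference of -3dB frequencies:
BW = f_high - f_low
   = 43706.4 - 69.4
   = 43637.0 Hz

43637.0 Hz


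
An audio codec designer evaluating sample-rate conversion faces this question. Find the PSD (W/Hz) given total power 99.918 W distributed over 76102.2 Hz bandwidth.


Power spectral density:
PSD = P / BW
    = 99.918 / 76102.2
    = 0.00131294 W/Hz

0.00131294 W/Hz


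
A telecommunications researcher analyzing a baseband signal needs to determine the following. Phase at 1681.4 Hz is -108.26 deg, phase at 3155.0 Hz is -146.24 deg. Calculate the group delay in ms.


Group delay from phase difference:
tau = -d(phi)/d(omega)
d(phi) = -37.98 deg = -0.662876 rad
d(omega) = 2*pi*(3155.0 - 1681.4) = 9258.9019 rad/s
tau = -(-0.662876) / 9258.9019
    = 0.0716 ms

0.0716 ms


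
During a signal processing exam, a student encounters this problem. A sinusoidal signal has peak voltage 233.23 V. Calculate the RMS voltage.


RMS voltage for a sinusoidal waveform:
V_rms = V_peak / sqrt(2)
      = 233.23 / 1.414214
      = 164.919 V

164.919 V


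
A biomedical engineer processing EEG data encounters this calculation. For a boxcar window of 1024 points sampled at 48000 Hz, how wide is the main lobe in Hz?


Main lobe width for a rectangular window:
Width = 2 * fs / N
      = 2 * 48000 / 1024
      = 96000 / 1024
      = 93.75 Hz

93.75 Hz


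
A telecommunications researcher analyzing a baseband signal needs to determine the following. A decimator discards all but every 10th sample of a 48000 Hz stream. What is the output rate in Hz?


Decimation reduces the sample rate:
fs_out = fs_in / M
       = 48000 / 10
       = 4800.0 Hz

4800.0 Hz


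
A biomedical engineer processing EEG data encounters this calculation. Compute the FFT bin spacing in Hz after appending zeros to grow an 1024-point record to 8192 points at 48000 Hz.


Frequency resolution after zero-padding:
N_padded = 1024 * 8 = 8192
df = fs / N_padded
   = 48000 / 8192
   = 5.8594 Hz

5.8594 Hz


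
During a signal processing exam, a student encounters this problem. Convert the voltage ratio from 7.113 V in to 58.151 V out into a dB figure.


Voltage gain in dB:
G = 20 * log10(Vout / Vin)
  = 20 * log10(58.151 / 7.113)
  = 20 * log10(8.175313)
  = 20 * 0.912504
  = 18.25 dB

18.25 dB


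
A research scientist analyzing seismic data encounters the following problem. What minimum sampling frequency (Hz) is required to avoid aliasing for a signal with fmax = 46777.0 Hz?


The Nyquist rate is twice the maximum frequency component.
fs_min = 2 * fmax
      = 2 * 46777.0
      = 93554.0 Hz

93554.0


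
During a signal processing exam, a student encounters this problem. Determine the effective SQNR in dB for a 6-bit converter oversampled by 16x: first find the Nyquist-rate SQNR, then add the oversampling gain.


Step 1 — baseline SQNR at Nyquist:
SQNR_base = 6.02*N + 1.76
          = 6.02*6 + 1.76
          = 37.88 dB

Step 2 — oversampling processing gain:
G = 10*log10(OSR) = 10*log10(16) = 12.04 dB

Step 3 — total:
SQNR_total = 37.88 + 12.04 = 49.92 dB

Base SQNR = 37.88 dB; oversampled SQNR = 49.92 dB


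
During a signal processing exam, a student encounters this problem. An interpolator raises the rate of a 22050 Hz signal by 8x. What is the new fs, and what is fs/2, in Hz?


Step 1 — output sample rate after interpolation by L:
fs_out = L * fs_in = 8 * 22050 = 176400 Hz

Step 2 — Nyquist frequency of the output stream:
f_Nyq = fs_out / 2 = 176400 / 2 = 88200.0 Hz

fs_out = 176400 Hz; f_Nyquist = 88200.0 Hz


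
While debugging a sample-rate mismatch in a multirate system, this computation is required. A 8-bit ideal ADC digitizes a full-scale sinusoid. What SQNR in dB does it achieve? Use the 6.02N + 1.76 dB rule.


Theoretical SNR for a full-scale sinusoid:
SNR = 6.02 * N + 1.76
    = 6.02 * 8 + 1.76
    = 48.16 + 1.76
    = 49.92 dB

49.92 dB


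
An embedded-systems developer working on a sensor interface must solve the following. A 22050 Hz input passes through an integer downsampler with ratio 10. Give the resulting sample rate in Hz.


Decimation reduces the sample rate:
fs_out = fs_in / M
       = 22050 / 10
       = 2205.0 Hz

2205.0 Hz


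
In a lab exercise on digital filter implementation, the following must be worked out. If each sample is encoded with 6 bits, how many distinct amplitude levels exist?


Number of quantization levels = 2^N
= 2^6
= 64

64


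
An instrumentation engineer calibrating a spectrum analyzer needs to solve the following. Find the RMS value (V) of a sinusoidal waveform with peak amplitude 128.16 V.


RMS voltage for a sinusoidal waveform:
V_rms = V_peak / sqrt(2)
      = 128.16 / 1.414214
      = 90.623 V

90.623 V


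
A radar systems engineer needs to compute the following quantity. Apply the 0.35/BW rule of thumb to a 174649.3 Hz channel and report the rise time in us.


Rise time from bandwidth relationship:
tr = 0.35 / BW
   = 0.35 / 174649.3
   = 2.004016048e-06 s
   = 2.004 us

2.004 us


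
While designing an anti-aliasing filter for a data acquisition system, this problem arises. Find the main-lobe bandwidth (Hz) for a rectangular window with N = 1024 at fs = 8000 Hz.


Main lobe width for a rectangular window:
Width = 2 * fs / N
      = 2 * 8000 / 1024
      = 16000 / 1024
      = 15.625 Hz

15.625 Hz


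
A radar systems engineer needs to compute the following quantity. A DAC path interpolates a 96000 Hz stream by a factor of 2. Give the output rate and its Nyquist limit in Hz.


Step 1 — output sample rate after interpolation by L:
fs_out = L * fs_in = 2 * 96000 = 192000 Hz

Step 2 — Nyquist frequency of the output stream:
f_Nyq = fs_out / 2 = 192000 / 2 = 96000.0 Hz

fs_out = 192000 Hz; f_Nyquist = 96000.0 Hz


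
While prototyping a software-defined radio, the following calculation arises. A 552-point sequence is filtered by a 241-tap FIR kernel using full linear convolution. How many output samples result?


Linear convolution output length:
L = N + M - 1
  = 552 + 241 - 1
  = 792 samples

792
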